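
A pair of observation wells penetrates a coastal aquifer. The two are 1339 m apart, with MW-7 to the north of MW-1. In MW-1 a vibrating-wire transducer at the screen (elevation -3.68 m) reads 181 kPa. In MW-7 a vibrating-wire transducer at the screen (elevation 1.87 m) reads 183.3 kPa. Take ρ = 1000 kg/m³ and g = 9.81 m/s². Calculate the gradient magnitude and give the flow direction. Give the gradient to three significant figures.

i ≈ 0.00432; groundwater flows toward the south

Pressure head at MW-1: ψ = P/(ρg) = 181×1000 / (1000 × 9.81) = 18.45 m.
Total head at MW-1: h = z + ψ = -3.68 + 18.45 = 14.77 m.
Pressure head at MW-7: ψ = P/(ρg) = 183.3×1000 / (1000 × 9.81) = 18.69 m.
Total head at MW-7: h = z + ψ = 1.87 + 18.69 = 20.56 m.
Head difference: h(MW-1) − h(MW-7) = 14.77 − 20.56 = -5.79 m.
Hydraulic gradient: i = |Δh| / L = 5.79 / 1339 = 0.00432.
Flow is from higher to lower head: from MW-7 toward MW-1, i.e. toward the south.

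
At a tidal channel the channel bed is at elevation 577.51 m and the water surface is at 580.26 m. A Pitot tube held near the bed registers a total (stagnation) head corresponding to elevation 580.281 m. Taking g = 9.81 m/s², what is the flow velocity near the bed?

Near the bed, under hydrostatic conditions, the piezometric head (z + ψ) equals the free-surface elevation, 580.26 m.
Velocity head = total − piezometric = 580.281 − 580.26 = 0.021 m.
v = √(2g·h_v) = √(2 × 9.81 × 0.021) = 0.642 m/s.

v ≈ 0.642 m/s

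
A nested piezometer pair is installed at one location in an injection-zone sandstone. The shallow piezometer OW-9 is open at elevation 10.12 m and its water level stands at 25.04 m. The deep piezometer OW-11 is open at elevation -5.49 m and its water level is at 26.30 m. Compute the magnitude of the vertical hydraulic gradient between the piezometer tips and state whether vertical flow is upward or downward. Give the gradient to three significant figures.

|i_v| ≈ 0.0807; vertical flow is upward

Total head at OW-9: h = 25.04 m (water level in the standpipe).
Total head at OW-11: h = 26.30 m.
Δh = h(OW-9) − h(OW-11) = 25.04 − 26.30 = -1.26 m.
Vertical separation Δz = 10.12 − (-5.49) = 15.61 m.
|i_v| = |Δh| / Δz = 1.26 / 15.61 = 0.0807.
Head is higher in the deep piezometer, so vertical flow is upward (discharge condition).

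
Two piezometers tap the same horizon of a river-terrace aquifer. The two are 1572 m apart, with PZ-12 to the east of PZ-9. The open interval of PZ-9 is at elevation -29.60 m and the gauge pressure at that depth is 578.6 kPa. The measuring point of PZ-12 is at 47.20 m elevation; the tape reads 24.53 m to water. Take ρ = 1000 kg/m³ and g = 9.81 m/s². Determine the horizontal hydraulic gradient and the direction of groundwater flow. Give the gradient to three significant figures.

i ≈ 0.00427; groundwater flows toward the east

Pressure head at PZ-9: ψ = P/(ρg) = 578.6×1000 / (1000 × 9.81) = 58.98 m.
Total head at PZ-9: h = z + ψ = -29.60 + 58.98 = 29.38 m.
Total head at PZ-12: h = 47.20 − 24.53 = 22.67 m.
Head difference: h(PZ-9) − h(PZ-12) = 29.38 − 22.67 = 6.71 m.
Hydraulic gradient: i = |Δh| / L = 6.71 / 1572 = 0.00427.
Flow is from higher to lower head: from PZ-9 toward PZ-12, i.e. toward the east.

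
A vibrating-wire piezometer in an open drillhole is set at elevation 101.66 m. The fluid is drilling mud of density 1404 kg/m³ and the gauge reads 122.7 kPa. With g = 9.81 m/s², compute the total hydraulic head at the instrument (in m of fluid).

h ≈ 110.57 m

ψ = P/(ρg) = 122.7×1000 / (1404 × 9.81) = 8.91 m.
h = z + ψ = 101.66 + 8.91 = 110.57 m.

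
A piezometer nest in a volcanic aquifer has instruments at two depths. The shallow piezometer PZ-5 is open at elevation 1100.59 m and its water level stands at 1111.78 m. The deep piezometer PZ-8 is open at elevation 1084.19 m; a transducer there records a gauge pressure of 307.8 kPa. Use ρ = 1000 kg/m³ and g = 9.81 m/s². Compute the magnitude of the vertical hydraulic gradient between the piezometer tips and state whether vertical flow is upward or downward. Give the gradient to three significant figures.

|i_v| ≈ 0.231; vertical flow is upward

Total head at PZ-5: h = 1111.78 m (water level in the standpipe).
Pressure head at PZ-8: ψ = P/(ρg) = 307.8×1000 / (1000 × 9.81) = 31.38 m.
Total head at PZ-8: h = z + ψ = 1084.19 + 31.38 = 1115.57 m.
Δh = h(PZ-5) − h(PZ-8) = 1111.78 − 1115.57 = -3.79 m.
Vertical separation Δz = 1100.59 − 1084.19 = 16.40 m.
|i_v| = |Δh| / Δz = 3.79 / 16.40 = 0.231.
Head is higher in the deep piezometer, so vertical flow is upward (discharge condition).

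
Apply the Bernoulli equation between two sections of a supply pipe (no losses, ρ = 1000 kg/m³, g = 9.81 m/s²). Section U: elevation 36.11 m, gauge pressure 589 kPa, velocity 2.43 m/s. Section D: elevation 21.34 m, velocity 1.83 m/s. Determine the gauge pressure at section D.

P₂ ≈ 735 kPa

Pressure head at U: ψ₁ = P₁/(ρg) = 589×1000 / (1000 × 9.81) = 60.04 m.
Velocity heads: v₁²/2g = 2.43²/19.62 = 0.301 m; v₂²/2g = 1.83²/19.62 = 0.171 m.
Total head H = z₁ + ψ₁ + v₁²/2g = 36.11 + 60.04 + 0.301 = 96.45 m.
ψ₂ = H − z₂ − v₂²/2g = 96.45 − 21.34 − 0.171 = 74.94 m.
P₂ = ρgψ₂ = 1000 × 9.81 × 74.94 ≈ 735 kPa.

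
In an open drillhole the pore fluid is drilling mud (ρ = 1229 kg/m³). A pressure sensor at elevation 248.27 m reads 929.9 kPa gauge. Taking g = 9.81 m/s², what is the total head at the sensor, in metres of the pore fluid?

ψ = P/(ρg) = 929.9×1000 / (1229 × 9.81) = 77.13 m.
h = z + ψ = 248.27 + 77.13 = 325.40 m.

h ≈ 325.40 m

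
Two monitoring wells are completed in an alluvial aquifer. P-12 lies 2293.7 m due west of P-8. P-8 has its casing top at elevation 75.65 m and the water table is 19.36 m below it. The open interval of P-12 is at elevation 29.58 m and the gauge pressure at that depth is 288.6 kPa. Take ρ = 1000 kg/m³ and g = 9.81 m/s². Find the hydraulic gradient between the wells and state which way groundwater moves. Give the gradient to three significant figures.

Total head at P-8: h = 75.65 − 19.36 = 56.29 m.
Pressure head at P-12: ψ = P/(ρg) = 288.6×1000 / (1000 × 9.81) = 29.42 m.
Total head at P-12: h = z + ψ = 29.58 + 29.42 = 59.00 m.
Head difference: h(P-8) − h(P-12) = 56.29 − 59.00 = -2.71 m.
Hydraulic gradient: i = |Δh| / L = 2.71 / 2293.7 = 0.00118.
Flow is from higher to lower head: from P-12 toward P-8, i.e. toward the east.

i ≈ 0.00118; groundwater flows toward the east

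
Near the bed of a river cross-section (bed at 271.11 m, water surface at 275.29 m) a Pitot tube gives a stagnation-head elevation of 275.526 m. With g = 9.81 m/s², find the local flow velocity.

Near the bed, under hydrostatic conditions, the piezometric head (z + ψ) equals the free-surface elevation, 275.29 m.
Velocity head = total − piezometric = 275.526 − 275.29 = 0.236 m.
v = √(2g·h_v) = √(2 × 9.81 × 0.236) = 2.15 m/s.

v ≈ 2.15 m/s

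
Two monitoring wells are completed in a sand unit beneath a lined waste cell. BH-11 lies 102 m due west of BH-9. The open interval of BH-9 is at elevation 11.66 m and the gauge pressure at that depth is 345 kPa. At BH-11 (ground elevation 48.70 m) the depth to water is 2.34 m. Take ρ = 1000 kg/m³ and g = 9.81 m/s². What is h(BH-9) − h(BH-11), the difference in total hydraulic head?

Pressure head at BH-9: ψ = P/(ρg) = 345×1000 / (1000 × 9.81) = 35.17 m.
Total head at BH-9: h = z + ψ = 11.66 + 35.17 = 46.83 m.
Total head at BH-11: h = 48.70 − 2.34 = 46.36 m.
Head difference: h(BH-9) − h(BH-11) = 46.83 − 46.36 = 0.47 m.

Δh ≈ 0.47 m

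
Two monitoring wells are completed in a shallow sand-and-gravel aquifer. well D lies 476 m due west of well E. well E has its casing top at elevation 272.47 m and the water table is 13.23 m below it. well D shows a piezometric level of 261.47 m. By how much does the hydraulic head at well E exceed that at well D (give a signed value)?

Δh ≈ -2.23 m

Total head at well E: h = 272.47 − 13.23 = 259.24 m.
Total head at well D: h = 261.47 m (water level in the piezometer is the total head).
Head difference: h(well E) − h(well D) = 259.24 − 261.47 = -2.23 m.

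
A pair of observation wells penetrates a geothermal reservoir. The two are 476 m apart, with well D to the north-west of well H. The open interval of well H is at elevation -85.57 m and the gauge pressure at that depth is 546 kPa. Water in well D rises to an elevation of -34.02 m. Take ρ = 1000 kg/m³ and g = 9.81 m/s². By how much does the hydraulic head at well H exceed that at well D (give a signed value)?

Pressure head at well H: ψ = P/(ρg) = 546×1000 / (1000 × 9.81) = 55.66 m.
Total head at well H: h = z + ψ = -85.57 + 55.66 = -29.91 m.
Total head at well D: h = -34.02 m (water level in the piezometer is the total head).
Head difference: h(well H) − h(well D) = -29.91 − (-34.02) = 4.11 m.

Δh ≈ 4.11 m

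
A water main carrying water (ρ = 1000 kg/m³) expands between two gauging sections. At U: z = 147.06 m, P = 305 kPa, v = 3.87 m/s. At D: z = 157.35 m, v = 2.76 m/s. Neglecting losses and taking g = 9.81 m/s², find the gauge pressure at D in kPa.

P₂ ≈ 208 kPa

Pressure head at U: ψ₁ = P₁/(ρg) = 305×1000 / (1000 × 9.81) = 31.09 m.
Velocity heads: v₁²/2g = 3.87²/19.62 = 0.763 m; v₂²/2g = 2.76²/19.62 = 0.388 m.
Total head H = z₁ + ψ₁ + v₁²/2g = 147.06 + 31.09 + 0.763 = 178.91 m.
ψ₂ = H − z₂ − v₂²/2g = 178.91 − 157.35 − 0.388 = 21.17 m.
P₂ = ρgψ₂ = 1000 × 9.81 × 21.17 ≈ 208 kPa.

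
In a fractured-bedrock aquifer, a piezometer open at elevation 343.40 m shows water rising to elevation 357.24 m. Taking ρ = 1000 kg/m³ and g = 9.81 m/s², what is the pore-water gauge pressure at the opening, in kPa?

P ≈ 136 kPa

Pressure head ψ = h − z = 357.24 − 343.40 = 13.84 m.
P = ρgψ = 1000 × 9.81 × 13.84 = 135770 Pa ≈ 136 kPa.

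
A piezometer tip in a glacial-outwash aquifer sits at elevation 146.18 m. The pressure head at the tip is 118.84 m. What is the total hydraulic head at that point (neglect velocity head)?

h ≈ 265.02 m

h = z + ψ = 146.18 + 118.84 = 265.02 m.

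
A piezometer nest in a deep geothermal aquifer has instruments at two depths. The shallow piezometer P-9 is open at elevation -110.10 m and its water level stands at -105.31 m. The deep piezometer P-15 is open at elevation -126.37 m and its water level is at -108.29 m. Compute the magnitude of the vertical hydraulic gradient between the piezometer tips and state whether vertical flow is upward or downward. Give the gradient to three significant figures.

Total head at P-9: h = -105.31 m (water level in the standpipe).
Total head at P-15: h = -108.29 m.
Δh = h(P-9) − h(P-15) = -105.31 − (-108.29) = 2.98 m.
Vertical separation Δz = -110.10 − (-126.37) = 16.27 m.
|i_v| = |Δh| / Δz = 2.98 / 16.27 = 0.183.
Head is higher in the shallow piezometer, so vertical flow is downward (recharge condition).

|i_v| ≈ 0.183; vertical flow is downward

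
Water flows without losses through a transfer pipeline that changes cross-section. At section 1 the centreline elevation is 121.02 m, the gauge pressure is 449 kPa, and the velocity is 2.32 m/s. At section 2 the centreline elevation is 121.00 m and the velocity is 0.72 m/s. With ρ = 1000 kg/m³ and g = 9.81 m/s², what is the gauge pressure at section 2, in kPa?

Pressure head at 1: ψ₁ = P₁/(ρg) = 449×1000 / (1000 × 9.81) = 45.77 m.
Velocity heads: v₁²/2g = 2.32²/19.62 = 0.274 m; v₂²/2g = 0.72²/19.62 = 0.026 m.
Total head H = z₁ + ψ₁ + v₁²/2g = 121.02 + 45.77 + 0.274 = 167.06 m.
ψ₂ = H − z₂ − v₂²/2g = 167.06 − 121.00 − 0.026 = 46.03 m.
P₂ = ρgψ₂ = 1000 × 9.81 × 46.03 ≈ 452 kPa.

P₂ ≈ 452 kPa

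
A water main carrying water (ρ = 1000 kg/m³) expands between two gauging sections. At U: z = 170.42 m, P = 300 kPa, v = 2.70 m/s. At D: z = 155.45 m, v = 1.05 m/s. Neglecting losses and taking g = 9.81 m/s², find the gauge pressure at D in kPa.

P₂ ≈ 450 kPa

Pressure head at U: ψ₁ = P₁/(ρg) = 300×1000 / (1000 × 9.81) = 30.58 m.
Velocity heads: v₁²/2g = 2.70²/19.62 = 0.372 m; v₂²/2g = 1.05²/19.62 = 0.056 m.
Total head H = z₁ + ψ₁ + v₁²/2g = 170.42 + 30.58 + 0.372 = 201.37 m.
ψ₂ = H − z₂ − v₂²/2g = 201.37 − 155.45 − 0.056 = 45.86 m.
P₂ = ρgψ₂ = 1000 × 9.81 × 45.86 ≈ 450 kPa.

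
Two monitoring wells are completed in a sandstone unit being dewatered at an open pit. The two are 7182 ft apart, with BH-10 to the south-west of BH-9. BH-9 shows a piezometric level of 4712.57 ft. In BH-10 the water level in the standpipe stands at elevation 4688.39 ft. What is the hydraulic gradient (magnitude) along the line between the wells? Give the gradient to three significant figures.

i ≈ 0.00337

Total head at BH-9: h = 4712.57 ft (water level in the piezometer is the total head).
Total head at BH-10: h = 4688.39 ft (water level in the piezometer is the total head).
Head difference: h(BH-9) − h(BH-10) = 4712.57 − 4688.39 = 24.18 ft.
Hydraulic gradient: i = |Δh| / L = 24.18 / 7182 = 0.00337.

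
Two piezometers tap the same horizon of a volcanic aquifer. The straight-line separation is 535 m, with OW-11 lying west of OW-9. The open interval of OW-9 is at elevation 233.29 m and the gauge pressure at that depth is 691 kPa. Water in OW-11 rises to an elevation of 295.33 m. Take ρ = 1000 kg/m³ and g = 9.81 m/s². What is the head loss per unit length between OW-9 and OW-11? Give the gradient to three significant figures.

i ≈ 0.0157 m/m

Pressure head at OW-9: ψ = P/(ρg) = 691×1000 / (1000 × 9.81) = 70.44 m.
Total head at OW-9: h = z + ψ = 233.29 + 70.44 = 303.73 m.
Total head at OW-11: h = 295.33 m (water level in the piezometer is the total head).
Head difference: h(OW-9) − h(OW-11) = 303.73 − 295.33 = 8.40 m.
Hydraulic gradient: i = |Δh| / L = 8.40 / 535 = 0.0157.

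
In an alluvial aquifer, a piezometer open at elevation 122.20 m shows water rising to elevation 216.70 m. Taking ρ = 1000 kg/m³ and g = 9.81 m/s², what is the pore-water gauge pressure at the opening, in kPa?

P ≈ 927 kPa

Pressure head ψ = h − z = 216.70 − 122.20 = 94.50 m.
P = ρgψ = 1000 × 9.81 × 94.50 = 927045 Pa ≈ 927 kPa.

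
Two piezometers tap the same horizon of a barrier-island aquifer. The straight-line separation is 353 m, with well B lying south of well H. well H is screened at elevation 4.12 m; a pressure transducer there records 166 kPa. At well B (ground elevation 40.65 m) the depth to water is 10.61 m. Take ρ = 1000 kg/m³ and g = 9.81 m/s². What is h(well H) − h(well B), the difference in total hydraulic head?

Pressure head at well H: ψ = P/(ρg) = 166×1000 / (1000 × 9.81) = 16.92 m.
Total head at well H: h = z + ψ = 4.12 + 16.92 = 21.04 m.
Total head at well B: h = 40.65 − 10.61 = 30.04 m.
Head difference: h(well H) − h(well B) = 21.04 − 30.04 = -9.00 m.

Δh ≈ -9.00 m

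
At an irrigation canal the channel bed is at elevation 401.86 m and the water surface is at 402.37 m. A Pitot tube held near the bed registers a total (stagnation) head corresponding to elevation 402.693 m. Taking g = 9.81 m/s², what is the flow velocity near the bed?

v ≈ 2.52 m/s

Near the bed, under hydrostatic conditions, the piezometric head (z + ψ) equals the free-surface elevation, 402.37 m.
Velocity head = total − piezometric = 402.693 − 402.37 = 0.323 m.
v = √(2g·h_v) = √(2 × 9.81 × 0.323) = 2.52 m/s.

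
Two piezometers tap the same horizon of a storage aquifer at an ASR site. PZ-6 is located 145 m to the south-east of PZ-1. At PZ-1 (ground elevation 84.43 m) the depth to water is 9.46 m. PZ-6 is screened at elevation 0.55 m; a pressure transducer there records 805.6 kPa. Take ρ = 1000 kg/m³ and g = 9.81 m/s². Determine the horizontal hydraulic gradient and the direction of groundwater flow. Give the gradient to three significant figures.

Total head at PZ-1: h = 84.43 − 9.46 = 74.97 m.
Pressure head at PZ-6: ψ = P/(ρg) = 805.6×1000 / (1000 × 9.81) = 82.12 m.
Total head at PZ-6: h = z + ψ = 0.55 + 82.12 = 82.67 m.
Head difference: h(PZ-1) − h(PZ-6) = 74.97 − 82.67 = -7.70 m.
Hydraulic gradient: i = |Δh| / L = 7.70 / 145 = 0.0531.
Flow is from higher to lower head: from PZ-6 toward PZ-1, i.e. toward the north-west.

i ≈ 0.0531; groundwater flows toward the north-west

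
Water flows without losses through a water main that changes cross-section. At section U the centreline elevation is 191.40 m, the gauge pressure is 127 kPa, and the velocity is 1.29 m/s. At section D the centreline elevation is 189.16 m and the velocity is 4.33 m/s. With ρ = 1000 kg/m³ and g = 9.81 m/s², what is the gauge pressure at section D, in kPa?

Pressure head at U: ψ₁ = P₁/(ρg) = 127×1000 / (1000 × 9.81) = 12.95 m.
Velocity heads: v₁²/2g = 1.29²/19.62 = 0.085 m; v₂²/2g = 4.33²/19.62 = 0.956 m.
Total head H = z₁ + ψ₁ + v₁²/2g = 191.40 + 12.95 + 0.085 = 204.44 m.
ψ₂ = H − z₂ − v₂²/2g = 204.44 − 189.16 − 0.956 = 14.32 m.
P₂ = ρgψ₂ = 1000 × 9.81 × 14.32 ≈ 140 kPa.

P₂ ≈ 140 kPa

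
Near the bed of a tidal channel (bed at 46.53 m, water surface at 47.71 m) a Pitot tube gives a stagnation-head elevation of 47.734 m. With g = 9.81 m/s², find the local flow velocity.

v ≈ 0.686 m/s

Near the bed, under hydrostatic conditions, the piezometric head (z + ψ) equals the free-surface elevation, 47.71 m.
Velocity head = total − piezometric = 47.734 − 47.71 = 0.024 m.
v = √(2g·h_v) = √(2 × 9.81 × 0.024) = 0.686 m/s.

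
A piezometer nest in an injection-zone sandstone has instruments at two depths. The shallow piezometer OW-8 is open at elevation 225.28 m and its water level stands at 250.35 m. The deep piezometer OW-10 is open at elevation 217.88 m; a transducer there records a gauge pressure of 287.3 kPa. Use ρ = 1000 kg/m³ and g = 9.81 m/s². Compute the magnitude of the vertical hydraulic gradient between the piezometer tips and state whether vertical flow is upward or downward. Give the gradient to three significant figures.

|i_v| ≈ 0.430; vertical flow is downward

Total head at OW-8: h = 250.35 m (water level in the standpipe).
Pressure head at OW-10: ψ = P/(ρg) = 287.3×1000 / (1000 × 9.81) = 29.29 m.
Total head at OW-10: h = z + ψ = 217.88 + 29.29 = 247.17 m.
Δh = h(OW-8) − h(OW-10) = 250.35 − 247.17 = 3.18 m.
Vertical separation Δz = 225.28 − 217.88 = 7.40 m.
|i_v| = |Δh| / Δz = 3.18 / 7.40 = 0.430.
Head is higher in the shallow piezometer, so vertical flow is downward (recharge condition).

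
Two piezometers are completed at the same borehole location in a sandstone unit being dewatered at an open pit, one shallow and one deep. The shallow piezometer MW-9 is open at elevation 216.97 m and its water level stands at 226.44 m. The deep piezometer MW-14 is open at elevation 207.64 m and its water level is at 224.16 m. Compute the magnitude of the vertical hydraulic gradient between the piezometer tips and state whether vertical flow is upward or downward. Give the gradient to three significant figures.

|i_v| ≈ 0.244; vertical flow is downward

Total head at MW-9: h = 226.44 m (water level in the standpipe).
Total head at MW-14: h = 224.16 m.
Δh = h(MW-9) − h(MW-14) = 226.44 − 224.16 = 2.28 m.
Vertical separation Δz = 216.97 − 207.64 = 9.33 m.
|i_v| = |Δh| / Δz = 2.28 / 9.33 = 0.244.
Head is higher in the shallow piezometer, so vertical flow is downward (recharge condition).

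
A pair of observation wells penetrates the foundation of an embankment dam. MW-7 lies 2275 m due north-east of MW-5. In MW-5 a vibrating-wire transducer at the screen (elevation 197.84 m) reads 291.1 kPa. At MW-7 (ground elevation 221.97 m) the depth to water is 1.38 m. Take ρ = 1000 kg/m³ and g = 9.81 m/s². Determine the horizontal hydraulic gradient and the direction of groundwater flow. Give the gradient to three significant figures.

i ≈ 0.00304; groundwater flows toward the north-east

Pressure head at MW-5: ψ = P/(ρg) = 291.1×1000 / (1000 × 9.81) = 29.67 m.
Total head at MW-5: h = z + ψ = 197.84 + 29.67 = 227.51 m.
Total head at MW-7: h = 221.97 − 1.38 = 220.59 m.
Head difference: h(MW-5) − h(MW-7) = 227.51 − 220.59 = 6.92 m.
Hydraulic gradient: i = |Δh| / L = 6.92 / 2275 = 0.00304.
Flow is from higher to lower head: from MW-5 toward MW-7, i.e. toward the north-east.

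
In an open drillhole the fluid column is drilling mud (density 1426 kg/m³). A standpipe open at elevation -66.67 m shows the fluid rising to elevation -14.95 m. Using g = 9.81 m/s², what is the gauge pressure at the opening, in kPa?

Pressure head ψ = h − z = -14.95 − (-66.67) = 51.72 m.
P = ρgψ = 1426 × 9.81 × 51.72 = 723514 Pa ≈ 724 kPa.

P ≈ 724 kPa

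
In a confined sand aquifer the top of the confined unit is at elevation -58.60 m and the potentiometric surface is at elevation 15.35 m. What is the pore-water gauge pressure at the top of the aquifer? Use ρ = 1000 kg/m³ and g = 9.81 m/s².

Pressure head at the aquifer top: ψ = h − z = 15.35 − (-58.60) = 73.95 m.
P = ρgψ = 1000 × 9.81 × 73.95 = 725450 Pa ≈ 725 kPa.

P ≈ 725 kPa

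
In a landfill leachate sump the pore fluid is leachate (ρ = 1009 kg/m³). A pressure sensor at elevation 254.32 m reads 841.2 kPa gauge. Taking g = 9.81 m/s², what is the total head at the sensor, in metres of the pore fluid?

h ≈ 339.30 m

ψ = P/(ρg) = 841.2×1000 / (1009 × 9.81) = 84.98 m.
h = z + ψ = 254.32 + 84.98 = 339.30 m.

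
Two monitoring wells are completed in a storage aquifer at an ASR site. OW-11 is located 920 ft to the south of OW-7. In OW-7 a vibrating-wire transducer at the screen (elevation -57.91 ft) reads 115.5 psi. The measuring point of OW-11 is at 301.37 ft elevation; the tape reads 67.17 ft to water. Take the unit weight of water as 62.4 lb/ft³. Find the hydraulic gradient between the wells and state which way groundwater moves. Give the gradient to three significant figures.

Pressure head at OW-7: ψ = 144·P/γ = 144 × 115.5 / 62.4 = 266.54 ft.
Total head at OW-7: h = z + ψ = -57.91 + 266.54 = 208.63 ft.
Total head at OW-11: h = 301.37 − 67.17 = 234.20 ft.
Head difference: h(OW-7) − h(OW-11) = 208.63 − 234.20 = -25.57 ft.
Hydraulic gradient: i = |Δh| / L = 25.57 / 920 = 0.0278.
Flow is from higher to lower head: from OW-11 toward OW-7, i.e. toward the north.

i ≈ 0.0278; groundwater flows toward the north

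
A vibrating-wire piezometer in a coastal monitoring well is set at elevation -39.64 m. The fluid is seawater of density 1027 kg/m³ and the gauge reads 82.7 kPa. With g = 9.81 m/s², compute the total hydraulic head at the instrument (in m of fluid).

h ≈ -31.43 m

ψ = P/(ρg) = 82.7×1000 / (1027 × 9.81) = 8.21 m.
h = z + ψ = -39.64 + 8.21 = -31.43 m.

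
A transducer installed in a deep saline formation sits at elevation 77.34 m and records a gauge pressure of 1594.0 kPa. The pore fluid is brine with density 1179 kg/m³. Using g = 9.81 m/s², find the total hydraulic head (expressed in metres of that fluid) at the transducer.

h ≈ 215.16 m

ψ = P/(ρg) = 1594.0×1000 / (1179 × 9.81) = 137.82 m.
h = z + ψ = 77.34 + 137.82 = 215.16 m.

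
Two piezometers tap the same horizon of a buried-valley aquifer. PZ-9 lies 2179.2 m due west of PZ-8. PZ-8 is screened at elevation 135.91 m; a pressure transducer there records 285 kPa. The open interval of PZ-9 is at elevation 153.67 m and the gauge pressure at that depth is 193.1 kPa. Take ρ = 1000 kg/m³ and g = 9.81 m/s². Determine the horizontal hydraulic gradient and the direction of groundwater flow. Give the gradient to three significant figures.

Pressure head at PZ-8: ψ = P/(ρg) = 285×1000 / (1000 × 9.81) = 29.05 m.
Total head at PZ-8: h = z + ψ = 135.91 + 29.05 = 164.96 m.
Pressure head at PZ-9: ψ = P/(ρg) = 193.1×1000 / (1000 × 9.81) = 19.68 m.
Total head at PZ-9: h = z + ψ = 153.67 + 19.68 = 173.35 m.
Head difference: h(PZ-8) − h(PZ-9) = 164.96 − 173.35 = -8.39 m.
Hydraulic gradient: i = |Δh| / L = 8.39 / 2179.2 = 0.00385.
Flow is from higher to lower head: from PZ-9 toward PZ-8, i.e. toward the east.

i ≈ 0.00385; groundwater flows toward the east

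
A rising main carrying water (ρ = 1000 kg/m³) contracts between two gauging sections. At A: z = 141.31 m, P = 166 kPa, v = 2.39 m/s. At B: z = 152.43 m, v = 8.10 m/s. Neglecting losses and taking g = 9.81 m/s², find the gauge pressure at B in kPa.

Pressure head at A: ψ₁ = P₁/(ρg) = 166×1000 / (1000 × 9.81) = 16.92 m.
Velocity heads: v₁²/2g = 2.39²/19.62 = 0.291 m; v₂²/2g = 8.10²/19.62 = 3.344 m.
Total head H = z₁ + ψ₁ + v₁²/2g = 141.31 + 16.92 + 0.291 = 158.52 m.
ψ₂ = H − z₂ − v₂²/2g = 158.52 − 152.43 − 3.344 = 2.75 m.
P₂ = ρgψ₂ = 1000 × 9.81 × 2.75 ≈ 27.0 kPa.

P₂ ≈ 27.0 kPa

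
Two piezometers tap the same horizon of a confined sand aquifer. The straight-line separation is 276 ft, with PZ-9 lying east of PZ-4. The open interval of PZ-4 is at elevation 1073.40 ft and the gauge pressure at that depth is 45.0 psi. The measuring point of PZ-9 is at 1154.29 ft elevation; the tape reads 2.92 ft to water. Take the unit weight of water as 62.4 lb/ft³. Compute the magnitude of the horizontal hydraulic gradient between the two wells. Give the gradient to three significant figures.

i ≈ 0.0938

Pressure head at PZ-4: ψ = 144·P/γ = 144 × 45.0 / 62.4 = 103.85 ft.
Total head at PZ-4: h = z + ψ = 1073.40 + 103.85 = 1177.25 ft.
Total head at PZ-9: h = 1154.29 − 2.92 = 1151.37 ft.
Head difference: h(PZ-4) − h(PZ-9) = 1177.25 − 1151.37 = 25.88 ft.
Hydraulic gradient: i = |Δh| / L = 25.88 / 276 = 0.0938.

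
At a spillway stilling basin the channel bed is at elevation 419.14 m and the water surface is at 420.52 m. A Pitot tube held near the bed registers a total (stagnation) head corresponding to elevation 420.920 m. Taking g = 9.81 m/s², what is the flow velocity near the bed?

v ≈ 2.80 m/s

Near the bed, under hydrostatic conditions, the piezometric head (z + ψ) equals the free-surface elevation, 420.52 m.
Velocity head = total − piezometric = 420.920 − 420.52 = 0.400 m.
v = √(2g·h_v) = √(2 × 9.81 × 0.400) = 2.80 m/s.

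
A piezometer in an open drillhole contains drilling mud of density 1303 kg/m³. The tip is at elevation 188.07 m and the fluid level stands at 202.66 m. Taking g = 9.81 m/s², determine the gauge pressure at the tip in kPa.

Pressure head ψ = h − z = 202.66 − 188.07 = 14.59 m.
P = ρgψ = 1303 × 9.81 × 14.59 = 186496 Pa ≈ 186 kPa.

P ≈ 186 kPa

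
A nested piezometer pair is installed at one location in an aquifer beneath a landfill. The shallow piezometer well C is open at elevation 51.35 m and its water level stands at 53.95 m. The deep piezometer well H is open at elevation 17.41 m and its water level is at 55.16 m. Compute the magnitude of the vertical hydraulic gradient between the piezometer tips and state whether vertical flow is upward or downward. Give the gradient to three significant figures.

|i_v| ≈ 0.0357; vertical flow is upward

Total head at well C: h = 53.95 m (water level in the standpipe).
Total head at well H: h = 55.16 m.
Δh = h(well C) − h(well H) = 53.95 − 55.16 = -1.21 m.
Vertical separation Δz = 51.35 − 17.41 = 33.94 m.
|i_v| = |Δh| / Δz = 1.21 / 33.94 = 0.0357.
Head is higher in the deep piezometer, so vertical flow is upward (discharge condition).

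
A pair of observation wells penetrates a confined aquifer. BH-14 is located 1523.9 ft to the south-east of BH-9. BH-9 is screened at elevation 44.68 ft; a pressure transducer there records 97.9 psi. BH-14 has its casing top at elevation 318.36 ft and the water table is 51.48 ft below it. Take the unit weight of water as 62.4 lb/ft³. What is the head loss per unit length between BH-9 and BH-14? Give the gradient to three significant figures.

Pressure head at BH-9: ψ = 144·P/γ = 144 × 97.9 / 62.4 = 225.92 ft.
Total head at BH-9: h = z + ψ = 44.68 + 225.92 = 270.60 ft.
Total head at BH-14: h = 318.36 − 51.48 = 266.88 ft.
Head difference: h(BH-9) − h(BH-14) = 270.60 − 266.88 = 3.72 ft.
Hydraulic gradient: i = |Δh| / L = 3.72 / 1523.9 = 0.00244.

i ≈ 0.00244 ft/ft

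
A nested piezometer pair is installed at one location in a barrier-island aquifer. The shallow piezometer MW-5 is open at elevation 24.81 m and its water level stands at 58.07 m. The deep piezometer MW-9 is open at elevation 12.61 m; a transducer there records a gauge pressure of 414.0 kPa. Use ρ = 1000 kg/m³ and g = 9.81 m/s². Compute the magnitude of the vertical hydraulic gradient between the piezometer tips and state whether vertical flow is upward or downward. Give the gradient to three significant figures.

|i_v| ≈ 0.267; vertical flow is downward

Total head at MW-5: h = 58.07 m (water level in the standpipe).
Pressure head at MW-9: ψ = P/(ρg) = 414.0×1000 / (1000 × 9.81) = 42.20 m.
Total head at MW-9: h = z + ψ = 12.61 + 42.20 = 54.81 m.
Δh = h(MW-5) − h(MW-9) = 58.07 − 54.81 = 3.26 m.
Vertical separation Δz = 24.81 − 12.61 = 12.20 m.
|i_v| = |Δh| / Δz = 3.26 / 12.20 = 0.267.
Head is higher in the shallow piezometer, so vertical flow is downward (recharge condition).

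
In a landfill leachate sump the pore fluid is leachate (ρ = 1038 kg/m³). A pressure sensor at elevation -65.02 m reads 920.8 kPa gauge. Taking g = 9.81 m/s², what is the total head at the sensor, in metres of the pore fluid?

ψ = P/(ρg) = 920.8×1000 / (1038 × 9.81) = 90.43 m.
h = z + ψ = -65.02 + 90.43 = 25.41 m.

h ≈ 25.41 m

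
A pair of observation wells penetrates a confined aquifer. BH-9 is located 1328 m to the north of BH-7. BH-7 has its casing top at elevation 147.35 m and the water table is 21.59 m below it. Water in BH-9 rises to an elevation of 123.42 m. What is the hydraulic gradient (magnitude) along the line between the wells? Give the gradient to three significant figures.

i ≈ 0.00176

Total head at BH-7: h = 147.35 − 21.59 = 125.76 m.
Total head at BH-9: h = 123.42 m (water level in the piezometer is the total head).
Head difference: h(BH-7) − h(BH-9) = 125.76 − 123.42 = 2.34 m.
Hydraulic gradient: i = |Δh| / L = 2.34 / 1328 = 0.00176.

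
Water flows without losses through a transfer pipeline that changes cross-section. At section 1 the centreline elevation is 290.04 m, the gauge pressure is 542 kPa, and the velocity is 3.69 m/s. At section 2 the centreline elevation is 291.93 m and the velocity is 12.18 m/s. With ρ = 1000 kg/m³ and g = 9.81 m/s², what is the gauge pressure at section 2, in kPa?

Pressure head at 1: ψ₁ = P₁/(ρg) = 542×1000 / (1000 × 9.81) = 55.25 m.
Velocity heads: v₁²/2g = 3.69²/19.62 = 0.694 m; v₂²/2g = 12.18²/19.62 = 7.561 m.
Total head H = z₁ + ψ₁ + v₁²/2g = 290.04 + 55.25 + 0.694 = 345.98 m.
ψ₂ = H − z₂ − v₂²/2g = 345.98 − 291.93 − 7.561 = 46.49 m.
P₂ = ρgψ₂ = 1000 × 9.81 × 46.49 ≈ 456 kPa.

P₂ ≈ 456 kPa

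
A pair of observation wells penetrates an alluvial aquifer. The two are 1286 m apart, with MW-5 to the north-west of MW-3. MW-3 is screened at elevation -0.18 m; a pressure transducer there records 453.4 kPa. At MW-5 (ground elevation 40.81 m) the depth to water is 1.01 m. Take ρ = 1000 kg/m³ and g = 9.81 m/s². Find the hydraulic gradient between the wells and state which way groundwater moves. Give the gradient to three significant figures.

Pressure head at MW-3: ψ = P/(ρg) = 453.4×1000 / (1000 × 9.81) = 46.22 m.
Total head at MW-3: h = z + ψ = -0.18 + 46.22 = 46.04 m.
Total head at MW-5: h = 40.81 − 1.01 = 39.80 m.
Head difference: h(MW-3) − h(MW-5) = 46.04 − 39.80 = 6.24 m.
Hydraulic gradient: i = |Δh| / L = 6.24 / 1286 = 0.00485.
Flow is from higher to lower head: from MW-3 toward MW-5, i.e. toward the north-west.

i ≈ 0.00485; groundwater flows toward the north-west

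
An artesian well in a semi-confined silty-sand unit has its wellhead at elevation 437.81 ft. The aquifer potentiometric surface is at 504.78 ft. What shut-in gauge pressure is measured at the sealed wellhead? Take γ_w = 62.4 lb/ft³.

Head above the cap: Δh = 504.78 − 437.81 = 66.97 ft.
P = γΔh/144 = 62.4 × 66.97 / 144 = 29.0 psi.

P ≈ 29.0 psi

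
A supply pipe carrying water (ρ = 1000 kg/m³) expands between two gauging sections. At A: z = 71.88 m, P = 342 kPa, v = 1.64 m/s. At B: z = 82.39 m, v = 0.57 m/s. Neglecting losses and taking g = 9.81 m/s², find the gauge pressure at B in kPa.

Pressure head at A: ψ₁ = P₁/(ρg) = 342×1000 / (1000 × 9.81) = 34.86 m.
Velocity heads: v₁²/2g = 1.64²/19.62 = 0.137 m; v₂²/2g = 0.57²/19.62 = 0.017 m.
Total head H = z₁ + ψ₁ + v₁²/2g = 71.88 + 34.86 + 0.137 = 106.88 m.
ψ₂ = H − z₂ − v₂²/2g = 106.88 − 82.39 − 0.017 = 24.47 m.
P₂ = ρgψ₂ = 1000 × 9.81 × 24.47 ≈ 240 kPa.

P₂ ≈ 240 kPa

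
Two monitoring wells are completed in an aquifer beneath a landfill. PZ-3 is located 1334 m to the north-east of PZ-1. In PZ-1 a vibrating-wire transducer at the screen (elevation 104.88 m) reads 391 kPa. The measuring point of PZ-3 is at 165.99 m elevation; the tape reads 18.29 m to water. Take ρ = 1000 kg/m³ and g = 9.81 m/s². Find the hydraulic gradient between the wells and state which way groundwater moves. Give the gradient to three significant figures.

i ≈ 0.00222; groundwater flows toward the south-west

Pressure head at PZ-1: ψ = P/(ρg) = 391×1000 / (1000 × 9.81) = 39.86 m.
Total head at PZ-1: h = z + ψ = 104.88 + 39.86 = 144.74 m.
Total head at PZ-3: h = 165.99 − 18.29 = 147.70 m.
Head difference: h(PZ-1) − h(PZ-3) = 144.74 − 147.70 = -2.96 m.
Hydraulic gradient: i = |Δh| / L = 2.96 / 1334 = 0.00222.
Flow is from higher to lower head: from PZ-3 toward PZ-1, i.e. toward the south-west.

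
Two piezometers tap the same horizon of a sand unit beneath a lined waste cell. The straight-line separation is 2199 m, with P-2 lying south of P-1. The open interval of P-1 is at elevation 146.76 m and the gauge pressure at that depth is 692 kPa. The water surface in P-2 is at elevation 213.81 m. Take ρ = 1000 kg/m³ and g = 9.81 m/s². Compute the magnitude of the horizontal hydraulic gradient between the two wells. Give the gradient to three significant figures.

i ≈ 0.00159

Pressure head at P-1: ψ = P/(ρg) = 692×1000 / (1000 × 9.81) = 70.54 m.
Total head at P-1: h = z + ψ = 146.76 + 70.54 = 217.30 m.
Total head at P-2: h = 213.81 m (water level in the piezometer is the total head).
Head difference: h(P-1) − h(P-2) = 217.30 − 213.81 = 3.49 m.
Hydraulic gradient: i = |Δh| / L = 3.49 / 2199 = 0.00159.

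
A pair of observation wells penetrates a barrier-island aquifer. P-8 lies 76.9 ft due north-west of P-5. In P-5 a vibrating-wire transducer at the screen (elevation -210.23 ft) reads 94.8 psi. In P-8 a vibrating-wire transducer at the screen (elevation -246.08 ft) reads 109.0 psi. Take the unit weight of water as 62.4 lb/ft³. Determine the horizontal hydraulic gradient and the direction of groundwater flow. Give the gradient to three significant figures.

Pressure head at P-5: ψ = 144·P/γ = 144 × 94.8 / 62.4 = 218.77 ft.
Total head at P-5: h = z + ψ = -210.23 + 218.77 = 8.54 ft.
Pressure head at P-8: ψ = 144·P/γ = 144 × 109.0 / 62.4 = 251.54 ft.
Total head at P-8: h = z + ψ = -246.08 + 251.54 = 5.46 ft.
Head difference: h(P-5) − h(P-8) = 8.54 − 5.46 = 3.08 ft.
Hydraulic gradient: i = |Δh| / L = 3.08 / 76.9 = 0.0401.
Flow is from higher to lower head: from P-5 toward P-8, i.e. toward the north-west.

i ≈ 0.0401; groundwater flows toward the north-west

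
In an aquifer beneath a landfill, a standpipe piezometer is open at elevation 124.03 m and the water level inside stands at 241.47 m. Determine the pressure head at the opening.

ψ ≈ 117.44 m

Total head h = 241.47 m (the water-surface elevation in the piezometer).
Pressure head ψ = h − z = 241.47 − 124.03 = 117.44 m.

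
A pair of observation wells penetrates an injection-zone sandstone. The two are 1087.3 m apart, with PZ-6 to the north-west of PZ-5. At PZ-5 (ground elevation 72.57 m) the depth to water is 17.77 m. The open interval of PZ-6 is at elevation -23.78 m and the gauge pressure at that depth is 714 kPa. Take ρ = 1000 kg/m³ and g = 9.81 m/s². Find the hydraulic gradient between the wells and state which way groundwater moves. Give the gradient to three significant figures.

i ≈ 0.00533; groundwater flows toward the north-west

Total head at PZ-5: h = 72.57 − 17.77 = 54.80 m.
Pressure head at PZ-6: ψ = P/(ρg) = 714×1000 / (1000 × 9.81) = 72.78 m.
Total head at PZ-6: h = z + ψ = -23.78 + 72.78 = 49.00 m.
Head difference: h(PZ-5) − h(PZ-6) = 54.80 − 49.00 = 5.80 m.
Hydraulic gradient: i = |Δh| / L = 5.80 / 1087.3 = 0.00533.
Flow is from higher to lower head: from PZ-5 toward PZ-6, i.e. toward the north-west.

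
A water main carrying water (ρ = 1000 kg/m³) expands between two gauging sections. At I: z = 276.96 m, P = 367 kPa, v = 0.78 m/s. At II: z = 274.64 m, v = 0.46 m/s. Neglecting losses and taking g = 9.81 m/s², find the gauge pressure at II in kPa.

Pressure head at I: ψ₁ = P₁/(ρg) = 367×1000 / (1000 × 9.81) = 37.41 m.
Velocity heads: v₁²/2g = 0.78²/19.62 = 0.031 m; v₂²/2g = 0.46²/19.62 = 0.011 m.
Total head H = z₁ + ψ₁ + v₁²/2g = 276.96 + 37.41 + 0.031 = 314.40 m.
ψ₂ = H − z₂ − v₂²/2g = 314.40 − 274.64 − 0.011 = 39.75 m.
P₂ = ρgψ₂ = 1000 × 9.81 × 39.75 ≈ 390 kPa.

P₂ ≈ 390 kPa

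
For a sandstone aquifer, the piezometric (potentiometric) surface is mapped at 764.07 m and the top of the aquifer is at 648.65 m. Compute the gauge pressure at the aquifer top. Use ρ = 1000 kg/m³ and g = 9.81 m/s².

Pressure head at the aquifer top: ψ = h − z = 764.07 − 648.65 = 115.42 m.
P = ρgψ = 1000 × 9.81 × 115.42 = 1132270 Pa ≈ 1130 kPa.

P ≈ 1130 kPa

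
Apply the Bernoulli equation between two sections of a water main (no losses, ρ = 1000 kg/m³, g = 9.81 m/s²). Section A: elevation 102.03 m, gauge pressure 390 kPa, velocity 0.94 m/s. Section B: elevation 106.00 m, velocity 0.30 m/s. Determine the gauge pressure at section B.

Pressure head at A: ψ₁ = P₁/(ρg) = 390×1000 / (1000 × 9.81) = 39.76 m.
Velocity heads: v₁²/2g = 0.94²/19.62 = 0.045 m; v₂²/2g = 0.30²/19.62 = 0.005 m.
Total head H = z₁ + ψ₁ + v₁²/2g = 102.03 + 39.76 + 0.045 = 141.83 m.
ψ₂ = H − z₂ − v₂²/2g = 141.83 − 106.00 − 0.005 = 35.83 m.
P₂ = ρgψ₂ = 1000 × 9.81 × 35.83 ≈ 351 kPa.

P₂ ≈ 351 kPa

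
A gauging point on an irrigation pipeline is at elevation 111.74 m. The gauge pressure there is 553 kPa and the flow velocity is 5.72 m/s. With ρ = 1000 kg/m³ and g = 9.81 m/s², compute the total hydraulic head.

h ≈ 169.78 m

Pressure head ψ = P/(ρg) = 553×1000 / (1000 × 9.81) = 56.37 m.
Velocity head = v²/(2g) = 5.72² / (2 × 9.81) = 1.668 m.
h = z + ψ + v²/(2g) = 111.74 + 56.37 + 1.668 = 169.78 m.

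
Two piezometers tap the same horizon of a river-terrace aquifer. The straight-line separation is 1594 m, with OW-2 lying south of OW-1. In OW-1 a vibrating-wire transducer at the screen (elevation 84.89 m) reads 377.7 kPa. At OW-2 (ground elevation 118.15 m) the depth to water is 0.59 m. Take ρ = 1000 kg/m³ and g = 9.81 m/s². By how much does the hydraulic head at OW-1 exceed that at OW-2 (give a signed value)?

Pressure head at OW-1: ψ = P/(ρg) = 377.7×1000 / (1000 × 9.81) = 38.50 m.
Total head at OW-1: h = z + ψ = 84.89 + 38.50 = 123.39 m.
Total head at OW-2: h = 118.15 − 0.59 = 117.56 m.
Head difference: h(OW-1) − h(OW-2) = 123.39 − 117.56 = 5.83 m.

Δh ≈ 5.83 m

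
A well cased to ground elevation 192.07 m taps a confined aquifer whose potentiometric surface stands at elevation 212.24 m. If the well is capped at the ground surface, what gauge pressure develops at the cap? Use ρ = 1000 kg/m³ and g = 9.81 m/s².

Head above the cap: Δh = 212.24 − 192.07 = 20.17 m.
P = ρgΔh = 1000 × 9.81 × 20.17 = 197868 Pa ≈ 198 kPa.

P ≈ 198 kPa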